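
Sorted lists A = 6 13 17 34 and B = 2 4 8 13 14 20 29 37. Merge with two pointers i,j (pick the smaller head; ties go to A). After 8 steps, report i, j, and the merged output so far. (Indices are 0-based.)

[i=0,j=0] A[i]=6>B[j]=2 take 2 → j++
[i=0,j=1] A[i]=6>B[j]=4 take 4 → j++
[i=0,j=2] A[i]=6<=B[j]=8 take 6 → i++
[i=1,j=2] A[i]=13>B[j]=8 take 8 → j++
[i=1,j=3] A[i]=13<=B[j]=13 take 13 → i++
[i=2,j=3] A[i]=17>B[j]=13 take 13 → j++
[i=2,j=4] A[i]=17>B[j]=14 take 14 → j++
[i=2,j=5] A[i]=17<=B[j]=20 take 17 → i++

i=3, j=5, merged so far=[2, 4, 6, 8, 13, 13, 14, 17]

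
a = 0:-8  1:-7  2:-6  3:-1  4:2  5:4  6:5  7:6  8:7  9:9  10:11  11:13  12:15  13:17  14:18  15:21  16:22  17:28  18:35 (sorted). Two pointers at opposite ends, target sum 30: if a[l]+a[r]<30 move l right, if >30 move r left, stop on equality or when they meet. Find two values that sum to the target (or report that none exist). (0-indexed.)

[0,18] -8+35=27 <30 → l++
[1,18] -7+35=28 <30 → l++
[2,18] -6+35=29 <30 → l++
[3,18] -1+35=34 >30 → r--
[3,17] -1+28=27 <30 → l++
[4,17] 2+28=30 → found

(2, 28)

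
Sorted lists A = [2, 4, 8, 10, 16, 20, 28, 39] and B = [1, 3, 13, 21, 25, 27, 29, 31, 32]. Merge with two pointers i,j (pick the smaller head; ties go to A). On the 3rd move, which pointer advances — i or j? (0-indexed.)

i=0 j=0: A[i]=2>B[j]=1 take 1, j++
i=0 j=1: A[i]=2<=B[j]=3 take 2, i++
i=1 j=1: A[i]=4>B[j]=3 take 3, j++

j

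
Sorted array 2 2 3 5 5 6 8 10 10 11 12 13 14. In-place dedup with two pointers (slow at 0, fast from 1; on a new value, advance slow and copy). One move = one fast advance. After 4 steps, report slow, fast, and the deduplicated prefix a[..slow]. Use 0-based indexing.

slow=2, fast=5, prefix=[2, 3, 5]

slow=0 fast=1: a[fast]=2=a[slow] dup, fast++
slow=0 fast=2: a[fast]=3≠a[slow]=2 write a[1]=3, slow++,fast++
slow=1 fast=3: a[fast]=5≠a[slow]=3 write a[2]=5, slow++,fast++
slow=2 fast=4: a[fast]=5=a[slow] dup, fast++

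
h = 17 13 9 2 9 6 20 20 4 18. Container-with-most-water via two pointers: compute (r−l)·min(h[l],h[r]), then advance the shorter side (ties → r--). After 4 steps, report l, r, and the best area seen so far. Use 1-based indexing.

[1,10] min(17,18)*9=153 best=153 * → l++
[2,10] min(13,18)*8=104 best=153 → l++
[3,10] min(9,18)*7=63 best=153 → l++
[4,10] min(2,18)*6=12 best=153 → l++

l=5, r=10, best area=153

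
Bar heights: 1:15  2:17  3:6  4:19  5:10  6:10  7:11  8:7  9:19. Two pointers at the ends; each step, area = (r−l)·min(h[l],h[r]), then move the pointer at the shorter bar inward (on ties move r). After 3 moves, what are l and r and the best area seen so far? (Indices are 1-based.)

l=1 r=9: min(15,19)*8=120 best=120 *, l++
l=2 r=9: min(17,19)*7=119 best=120, l++
l=3 r=9: min(6,19)*6=36 best=120, l++

l=4, r=9, best area=120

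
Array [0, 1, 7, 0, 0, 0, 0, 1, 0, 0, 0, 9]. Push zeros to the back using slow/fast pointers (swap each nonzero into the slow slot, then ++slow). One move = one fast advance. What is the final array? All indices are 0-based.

[1, 7, 1, 9, 0, 0, 0, 0, 0, 0, 0, 0]

(s=0,f=0) a[fast]=0 → fast++
(s=0,f=1) a[fast]=1≠0 swap→a[0]=1 → slow++,fast++
(s=1,f=2) a[fast]=7≠0 swap→a[1]=7 → slow++,fast++
(s=2,f=3) a[fast]=0 → fast++
(s=2,f=4) a[fast]=0 → fast++
(s=2,f=5) a[fast]=0 → fast++
(s=2,f=6) a[fast]=0 → fast++
(s=2,f=7) a[fast]=1≠0 swap→a[2]=1 → slow++,fast++
(s=3,f=8) a[fast]=0 → fast++
(s=3,f=9) a[fast]=0 → fast++
(s=3,f=10) a[fast]=0 → fast++
(s=3,f=11) a[fast]=9≠0 swap→a[3]=9 → slow++,fast++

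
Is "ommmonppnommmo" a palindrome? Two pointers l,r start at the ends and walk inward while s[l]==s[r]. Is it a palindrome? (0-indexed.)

palindrome

[0,13] 'o'=='o' → l++,r--
[1,12] 'm'=='m' → l++,r--
[2,11] 'm'=='m' → l++,r--
[3,10] 'm'=='m' → l++,r--
[4,9] 'o'=='o' → l++,r--
[5,8] 'n'=='n' → l++,r--
[6,7] 'p'=='p' → l++,r--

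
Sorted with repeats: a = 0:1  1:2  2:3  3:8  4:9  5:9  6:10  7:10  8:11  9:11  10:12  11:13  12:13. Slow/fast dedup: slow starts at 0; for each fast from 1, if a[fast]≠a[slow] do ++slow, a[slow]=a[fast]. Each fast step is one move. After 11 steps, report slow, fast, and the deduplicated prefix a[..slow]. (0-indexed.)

slow=8, fast=12, prefix=[1, 2, 3, 8, 9, 10, 11, 12, 13]

(s=0,f=1) a[fast]=2≠a[slow]=1 write a[1]=2 → slow++,fast++
(s=1,f=2) a[fast]=3≠a[slow]=2 write a[2]=3 → slow++,fast++
(s=2,f=3) a[fast]=8≠a[slow]=3 write a[3]=8 → slow++,fast++
(s=3,f=4) a[fast]=9≠a[slow]=8 write a[4]=9 → slow++,fast++
(s=4,f=5) a[fast]=9=a[slow] dup → fast++
(s=4,f=6) a[fast]=10≠a[slow]=9 write a[5]=10 → slow++,fast++
(s=5,f=7) a[fast]=10=a[slow] dup → fast++
(s=5,f=8) a[fast]=11≠a[slow]=10 write a[6]=11 → slow++,fast++
(s=6,f=9) a[fast]=11=a[slow] dup → fast++
(s=6,f=10) a[fast]=12≠a[slow]=11 write a[7]=12 → slow++,fast++
(s=7,f=11) a[fast]=13≠a[slow]=12 write a[8]=13 → slow++,fast++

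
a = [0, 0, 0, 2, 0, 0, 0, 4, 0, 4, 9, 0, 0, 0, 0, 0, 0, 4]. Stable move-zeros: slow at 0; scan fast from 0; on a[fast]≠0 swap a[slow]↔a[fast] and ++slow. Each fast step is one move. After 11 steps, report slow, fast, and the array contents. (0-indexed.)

slow=4, fast=11, a=[2, 4, 4, 9, 0, 0, 0, 0, 0, 0, 0, 0, 0, 0, 0, 0, 0, 4]

(s=0,f=0) a[fast]=0 → fast++
(s=0,f=1) a[fast]=0 → fast++
(s=0,f=2) a[fast]=0 → fast++
(s=0,f=3) a[fast]=2≠0 swap→a[0]=2 → slow++,fast++
(s=1,f=4) a[fast]=0 → fast++
(s=1,f=5) a[fast]=0 → fast++
(s=1,f=6) a[fast]=0 → fast++
(s=1,f=7) a[fast]=4≠0 swap→a[1]=4 → slow++,fast++
(s=2,f=8) a[fast]=0 → fast++
(s=2,f=9) a[fast]=4≠0 swap→a[2]=4 → slow++,fast++
(s=3,f=10) a[fast]=9≠0 swap→a[3]=9 → slow++,fast++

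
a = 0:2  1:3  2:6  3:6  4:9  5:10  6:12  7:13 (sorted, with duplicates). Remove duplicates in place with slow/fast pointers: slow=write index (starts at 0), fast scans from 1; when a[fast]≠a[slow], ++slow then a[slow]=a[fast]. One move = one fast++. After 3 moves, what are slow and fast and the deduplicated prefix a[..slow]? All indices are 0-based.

slow=2, fast=4, prefix=[2, 3, 6]

slow=0 fast=1: a[fast]=3≠a[slow]=2 write a[1]=3, slow++,fast++
slow=1 fast=2: a[fast]=6≠a[slow]=3 write a[2]=6, slow++,fast++
slow=2 fast=3: a[fast]=6=a[slow] dup, fast++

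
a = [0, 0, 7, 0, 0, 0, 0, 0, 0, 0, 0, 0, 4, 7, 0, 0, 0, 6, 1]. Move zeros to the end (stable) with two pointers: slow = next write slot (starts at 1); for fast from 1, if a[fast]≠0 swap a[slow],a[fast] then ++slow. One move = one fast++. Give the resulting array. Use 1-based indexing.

(s=1,f=1) a[fast]=0 → fast++
(s=1,f=2) a[fast]=0 → fast++
(s=1,f=3) a[fast]=7≠0 swap→a[1]=7 → slow++,fast++
(s=2,f=4) a[fast]=0 → fast++
(s=2,f=5) a[fast]=0 → fast++
(s=2,f=6) a[fast]=0 → fast++
(s=2,f=7) a[fast]=0 → fast++
(s=2,f=8) a[fast]=0 → fast++
(s=2,f=9) a[fast]=0 → fast++
(s=2,f=10) a[fast]=0 → fast++
(s=2,f=11) a[fast]=0 → fast++
(s=2,f=12) a[fast]=0 → fast++
(s=2,f=13) a[fast]=4≠0 swap→a[2]=4 → slow++,fast++
(s=3,f=14) a[fast]=7≠0 swap→a[3]=7 → slow++,fast++
(s=4,f=15) a[fast]=0 → fast++
(s=4,f=16) a[fast]=0 → fast++
(s=4,f=17) a[fast]=0 → fast++
(s=4,f=18) a[fast]=6≠0 swap→a[4]=6 → slow++,fast++
(s=5,f=19) a[fast]=1≠0 swap→a[5]=1 → slow++,fast++

[7, 4, 7, 6, 1, 0, 0, 0, 0, 0, 0, 0, 0, 0, 0, 0, 0, 0, 0]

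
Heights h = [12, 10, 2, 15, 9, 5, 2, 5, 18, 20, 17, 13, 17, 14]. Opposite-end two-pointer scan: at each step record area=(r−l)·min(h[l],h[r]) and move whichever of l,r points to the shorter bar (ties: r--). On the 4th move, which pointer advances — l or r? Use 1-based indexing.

r

l=1 r=14: min(12,14)*13=156 best=156 *, l++
l=2 r=14: min(10,14)*12=120 best=156, l++
l=3 r=14: min(2,14)*11=22 best=156, l++
l=4 r=14: min(15,14)*10=140 best=156, r--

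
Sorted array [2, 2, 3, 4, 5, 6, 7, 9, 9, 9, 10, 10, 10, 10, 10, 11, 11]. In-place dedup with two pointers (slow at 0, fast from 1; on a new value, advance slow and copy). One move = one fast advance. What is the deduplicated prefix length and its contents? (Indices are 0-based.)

(s=0,f=1) a[fast]=2=a[slow] dup → fast++
(s=0,f=2) a[fast]=3≠a[slow]=2 write a[1]=3 → slow++,fast++
(s=1,f=3) a[fast]=4≠a[slow]=3 write a[2]=4 → slow++,fast++
(s=2,f=4) a[fast]=5≠a[slow]=4 write a[3]=5 → slow++,fast++
(s=3,f=5) a[fast]=6≠a[slow]=5 write a[4]=6 → slow++,fast++
(s=4,f=6) a[fast]=7≠a[slow]=6 write a[5]=7 → slow++,fast++
(s=5,f=7) a[fast]=9≠a[slow]=7 write a[6]=9 → slow++,fast++
(s=6,f=8) a[fast]=9=a[slow] dup → fast++
(s=6,f=9) a[fast]=9=a[slow] dup → fast++
(s=6,f=10) a[fast]=10≠a[slow]=9 write a[7]=10 → slow++,fast++
(s=7,f=11) a[fast]=10=a[slow] dup → fast++
(s=7,f=12) a[fast]=10=a[slow] dup → fast++
(s=7,f=13) a[fast]=10=a[slow] dup → fast++
(s=7,f=14) a[fast]=10=a[slow] dup → fast++
(s=7,f=15) a[fast]=11≠a[slow]=10 write a[8]=11 → slow++,fast++
(s=8,f=16) a[fast]=11=a[slow] dup → fast++

length 9; prefix = [2, 3, 4, 5, 6, 7, 9, 10, 11]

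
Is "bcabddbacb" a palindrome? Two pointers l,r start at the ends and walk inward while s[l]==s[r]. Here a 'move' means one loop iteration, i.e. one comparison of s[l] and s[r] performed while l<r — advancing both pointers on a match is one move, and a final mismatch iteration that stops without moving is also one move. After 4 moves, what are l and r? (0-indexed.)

l=4, r=5

l=0 r=9: 'b'=='b', l++,r--
l=1 r=8: 'c'=='c', l++,r--
l=2 r=7: 'a'=='a', l++,r--
l=3 r=6: 'b'=='b', l++,r--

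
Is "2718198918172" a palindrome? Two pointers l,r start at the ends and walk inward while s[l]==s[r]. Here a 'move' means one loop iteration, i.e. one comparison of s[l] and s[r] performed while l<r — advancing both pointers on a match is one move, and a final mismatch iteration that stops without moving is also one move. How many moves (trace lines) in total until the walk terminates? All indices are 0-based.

[0,12] '2'=='2' → l++,r--
[1,11] '7'=='7' → l++,r--
[2,10] '1'=='1' → l++,r--
[3,9] '8'=='8' → l++,r--
[4,8] '1'=='1' → l++,r--
[5,7] '9'=='9' → l++,r--

6 moves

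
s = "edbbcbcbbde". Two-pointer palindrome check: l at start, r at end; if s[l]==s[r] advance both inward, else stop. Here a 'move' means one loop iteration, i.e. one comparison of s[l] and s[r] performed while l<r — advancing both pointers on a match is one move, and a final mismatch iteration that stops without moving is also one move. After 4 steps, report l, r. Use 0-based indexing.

l=0 r=10: 'e'=='e', l++,r--
l=1 r=9: 'd'=='d', l++,r--
l=2 r=8: 'b'=='b', l++,r--
l=3 r=7: 'b'=='b', l++,r--

l=4, r=6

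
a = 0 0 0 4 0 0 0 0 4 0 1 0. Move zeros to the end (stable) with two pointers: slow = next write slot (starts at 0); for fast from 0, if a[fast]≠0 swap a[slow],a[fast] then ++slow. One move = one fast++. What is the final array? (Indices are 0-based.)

(s=0,f=0) a[fast]=0 → fast++
(s=0,f=1) a[fast]=0 → fast++
(s=0,f=2) a[fast]=0 → fast++
(s=0,f=3) a[fast]=4≠0 swap→a[0]=4 → slow++,fast++
(s=1,f=4) a[fast]=0 → fast++
(s=1,f=5) a[fast]=0 → fast++
(s=1,f=6) a[fast]=0 → fast++
(s=1,f=7) a[fast]=0 → fast++
(s=1,f=8) a[fast]=4≠0 swap→a[1]=4 → slow++,fast++
(s=2,f=9) a[fast]=0 → fast++
(s=2,f=10) a[fast]=1≠0 swap→a[2]=1 → slow++,fast++
(s=3,f=11) a[fast]=0 → fast++

[4, 4, 1, 0, 0, 0, 0, 0, 0, 0, 0, 0]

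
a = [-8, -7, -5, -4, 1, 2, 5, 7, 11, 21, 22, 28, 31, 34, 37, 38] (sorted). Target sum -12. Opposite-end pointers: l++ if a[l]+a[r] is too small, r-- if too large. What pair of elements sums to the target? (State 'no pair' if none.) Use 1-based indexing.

[1,16] -8+38=30 >-12 → r--
[1,15] -8+37=29 >-12 → r--
[1,14] -8+34=26 >-12 → r--
[1,13] -8+31=23 >-12 → r--
[1,12] -8+28=20 >-12 → r--
[1,11] -8+22=14 >-12 → r--
[1,10] -8+21=13 >-12 → r--
[1,9] -8+11=3 >-12 → r--
[1,8] -8+7=-1 >-12 → r--
[1,7] -8+5=-3 >-12 → r--
[1,6] -8+2=-6 >-12 → r--
[1,5] -8+1=-7 >-12 → r--
[1,4] -8+-4=-12 → found

(-8, -4)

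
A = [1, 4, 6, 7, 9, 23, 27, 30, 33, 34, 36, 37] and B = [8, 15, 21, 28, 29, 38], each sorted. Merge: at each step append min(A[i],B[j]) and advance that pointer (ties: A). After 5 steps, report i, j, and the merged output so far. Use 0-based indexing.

i=4, j=1, merged so far=[1, 4, 6, 7, 8]

i=0 j=0: A[i]=1<=B[j]=8 take 1, i++
i=1 j=0: A[i]=4<=B[j]=8 take 4, i++
i=2 j=0: A[i]=6<=B[j]=8 take 6, i++
i=3 j=0: A[i]=7<=B[j]=8 take 7, i++
i=4 j=0: A[i]=9>B[j]=8 take 8, j++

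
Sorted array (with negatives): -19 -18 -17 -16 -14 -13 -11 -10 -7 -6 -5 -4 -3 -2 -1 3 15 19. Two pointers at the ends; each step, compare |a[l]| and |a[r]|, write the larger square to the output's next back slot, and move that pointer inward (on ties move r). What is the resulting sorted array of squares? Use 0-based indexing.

[0,17] |-19|<=|19| out[17]=361 → r--
[0,16] |-19|>|15| out[16]=361 → l++
[1,16] |-18|>|15| out[15]=324 → l++
[2,16] |-17|>|15| out[14]=289 → l++
[3,16] |-16|>|15| out[13]=256 → l++
[4,16] |-14|<=|15| out[12]=225 → r--
[4,15] |-14|>|3| out[11]=196 → l++
[5,15] |-13|>|3| out[10]=169 → l++
[6,15] |-11|>|3| out[9]=121 → l++
[7,15] |-10|>|3| out[8]=100 → l++
[8,15] |-7|>|3| out[7]=49 → l++
[9,15] |-6|>|3| out[6]=36 → l++
[10,15] |-5|>|3| out[5]=25 → l++
[11,15] |-4|>|3| out[4]=16 → l++
[12,15] |-3|<=|3| out[3]=9 → r--
[12,14] |-3|>|-1| out[2]=9 → l++
[13,14] |-2|>|-1| out[1]=4 → l++
[14,14] |-1|<=|-1| out[0]=1 → r--

[1, 4, 9, 9, 16, 25, 36, 49, 100, 121, 169, 196, 225, 256, 289, 324, 361, 361]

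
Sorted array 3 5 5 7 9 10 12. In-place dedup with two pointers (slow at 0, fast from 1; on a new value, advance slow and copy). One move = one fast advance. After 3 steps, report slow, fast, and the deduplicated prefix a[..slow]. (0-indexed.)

slow=0 fast=1: a[fast]=5≠a[slow]=3 write a[1]=5, slow++,fast++
slow=1 fast=2: a[fast]=5=a[slow] dup, fast++
slow=1 fast=3: a[fast]=7≠a[slow]=5 write a[2]=7, slow++,fast++

slow=2, fast=4, prefix=[3, 5, 7]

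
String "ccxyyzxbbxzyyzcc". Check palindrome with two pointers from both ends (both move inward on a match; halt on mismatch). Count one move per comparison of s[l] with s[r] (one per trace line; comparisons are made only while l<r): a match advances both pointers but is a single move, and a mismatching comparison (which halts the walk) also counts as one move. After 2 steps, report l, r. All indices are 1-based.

[1,16] 'c'=='c' → l++,r--
[2,15] 'c'=='c' → l++,r--

l=3, r=14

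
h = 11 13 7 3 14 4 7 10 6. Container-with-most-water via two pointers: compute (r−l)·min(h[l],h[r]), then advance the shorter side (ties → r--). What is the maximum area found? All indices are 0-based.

max area = 70

[0,8] min(11,6)*8=48 best=48 * → r--
[0,7] min(11,10)*7=70 best=70 * → r--
[0,6] min(11,7)*6=42 best=70 → r--
[0,5] min(11,4)*5=20 best=70 → r--
[0,4] min(11,14)*4=44 best=70 → l++
[1,4] min(13,14)*3=39 best=70 → l++
[2,4] min(7,14)*2=14 best=70 → l++
[3,4] min(3,14)*1=3 best=70 → l++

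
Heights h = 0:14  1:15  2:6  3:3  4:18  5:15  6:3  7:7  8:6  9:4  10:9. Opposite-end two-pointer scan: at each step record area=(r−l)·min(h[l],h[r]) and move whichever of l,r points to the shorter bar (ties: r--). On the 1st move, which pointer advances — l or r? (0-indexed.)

l=0 r=10: min(14,9)*10=90 best=90 *, r--

r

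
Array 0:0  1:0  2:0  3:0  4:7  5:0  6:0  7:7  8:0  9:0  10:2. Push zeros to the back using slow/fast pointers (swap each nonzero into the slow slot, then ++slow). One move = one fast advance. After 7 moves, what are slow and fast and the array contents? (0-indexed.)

slow=1, fast=7, a=[7, 0, 0, 0, 0, 0, 0, 7, 0, 0, 2]

(s=0,f=0) a[fast]=0 → fast++
(s=0,f=1) a[fast]=0 → fast++
(s=0,f=2) a[fast]=0 → fast++
(s=0,f=3) a[fast]=0 → fast++
(s=0,f=4) a[fast]=7≠0 swap→a[0]=7 → slow++,fast++
(s=1,f=5) a[fast]=0 → fast++
(s=1,f=6) a[fast]=0 → fast++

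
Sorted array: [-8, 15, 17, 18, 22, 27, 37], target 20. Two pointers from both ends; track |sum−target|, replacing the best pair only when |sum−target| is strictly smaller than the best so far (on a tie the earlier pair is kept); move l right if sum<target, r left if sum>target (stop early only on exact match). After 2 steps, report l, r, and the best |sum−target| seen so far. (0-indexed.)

l=0 r=6: -8+37=29 d=9 *, r--
l=0 r=5: -8+27=19 d=1 *, l++

l=1, r=5, best |Δ|=1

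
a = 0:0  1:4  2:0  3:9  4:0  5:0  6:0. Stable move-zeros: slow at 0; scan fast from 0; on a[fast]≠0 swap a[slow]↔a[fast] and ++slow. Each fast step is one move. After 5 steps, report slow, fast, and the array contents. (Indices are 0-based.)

slow=0 fast=0: a[fast]=0, fast++
slow=0 fast=1: a[fast]=4≠0 swap→a[0]=4, slow++,fast++
slow=1 fast=2: a[fast]=0, fast++
slow=1 fast=3: a[fast]=9≠0 swap→a[1]=9, slow++,fast++
slow=2 fast=4: a[fast]=0, fast++

slow=2, fast=5, a=[4, 9, 0, 0, 0, 0, 0]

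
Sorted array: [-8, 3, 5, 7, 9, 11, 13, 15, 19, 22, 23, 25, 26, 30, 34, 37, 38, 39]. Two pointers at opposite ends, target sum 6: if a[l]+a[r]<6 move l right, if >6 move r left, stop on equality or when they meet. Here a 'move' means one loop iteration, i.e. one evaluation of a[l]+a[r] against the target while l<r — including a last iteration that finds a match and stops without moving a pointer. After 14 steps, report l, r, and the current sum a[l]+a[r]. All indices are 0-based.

l=1, r=4, sum=12

[0,17] -8+39=31 >6 → r--
[0,16] -8+38=30 >6 → r--
[0,15] -8+37=29 >6 → r--
[0,14] -8+34=26 >6 → r--
[0,13] -8+30=22 >6 → r--
[0,12] -8+26=18 >6 → r--
[0,11] -8+25=17 >6 → r--
[0,10] -8+23=15 >6 → r--
[0,9] -8+22=14 >6 → r--
[0,8] -8+19=11 >6 → r--
[0,7] -8+15=7 >6 → r--
[0,6] -8+13=5 <6 → l++
[1,6] 3+13=16 >6 → r--
[1,5] 3+11=14 >6 → r--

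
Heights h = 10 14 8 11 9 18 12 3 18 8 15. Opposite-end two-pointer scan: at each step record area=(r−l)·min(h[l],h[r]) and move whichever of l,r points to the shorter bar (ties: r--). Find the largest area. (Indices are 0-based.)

max area = 126

[0,10] min(10,15)*10=100 best=100 * → l++
[1,10] min(14,15)*9=126 best=126 * → l++
[2,10] min(8,15)*8=64 best=126 → l++
[3,10] min(11,15)*7=77 best=126 → l++
[4,10] min(9,15)*6=54 best=126 → l++
[5,10] min(18,15)*5=75 best=126 → r--
[5,9] min(18,8)*4=32 best=126 → r--
[5,8] min(18,18)*3=54 best=126 → r--
[5,7] min(18,3)*2=6 best=126 → r--
[5,6] min(18,12)*1=12 best=126 → r--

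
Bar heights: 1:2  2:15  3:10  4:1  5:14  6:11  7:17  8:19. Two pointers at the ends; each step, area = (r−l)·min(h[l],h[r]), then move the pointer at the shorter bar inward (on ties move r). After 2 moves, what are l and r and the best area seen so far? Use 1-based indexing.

[1,8] min(2,19)*7=14 best=14 * → l++
[2,8] min(15,19)*6=90 best=90 * → l++

l=3, r=8, best area=90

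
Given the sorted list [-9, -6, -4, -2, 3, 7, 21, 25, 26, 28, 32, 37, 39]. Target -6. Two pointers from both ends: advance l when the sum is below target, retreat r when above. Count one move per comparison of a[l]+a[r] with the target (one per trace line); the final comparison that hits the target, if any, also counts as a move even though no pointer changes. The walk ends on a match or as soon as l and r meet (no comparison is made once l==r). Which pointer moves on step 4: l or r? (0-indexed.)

r

[0,12] -9+39=30 >-6 → r--
[0,11] -9+37=28 >-6 → r--
[0,10] -9+32=23 >-6 → r--
[0,9] -9+28=19 >-6 → r--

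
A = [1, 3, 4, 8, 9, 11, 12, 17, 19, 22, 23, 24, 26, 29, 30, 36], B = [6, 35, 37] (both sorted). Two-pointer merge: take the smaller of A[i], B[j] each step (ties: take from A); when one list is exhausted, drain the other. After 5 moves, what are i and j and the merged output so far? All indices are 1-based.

i=1 j=1: A[i]=1<=B[j]=6 take 1, i++
i=2 j=1: A[i]=3<=B[j]=6 take 3, i++
i=3 j=1: A[i]=4<=B[j]=6 take 4, i++
i=4 j=1: A[i]=8>B[j]=6 take 6, j++
i=4 j=2: A[i]=8<=B[j]=35 take 8, i++

i=5, j=2, merged so far=[1, 3, 4, 6, 8]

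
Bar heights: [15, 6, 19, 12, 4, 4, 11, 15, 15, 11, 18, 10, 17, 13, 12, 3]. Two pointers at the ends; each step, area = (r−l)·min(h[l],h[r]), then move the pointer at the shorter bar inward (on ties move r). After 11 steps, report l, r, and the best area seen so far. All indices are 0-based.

l=2, r=6, best area=180

[0,15] min(15,3)*15=45 best=45 * → r--
[0,14] min(15,12)*14=168 best=168 * → r--
[0,13] min(15,13)*13=169 best=169 * → r--
[0,12] min(15,17)*12=180 best=180 * → l++
[1,12] min(6,17)*11=66 best=180 → l++
[2,12] min(19,17)*10=170 best=180 → r--
[2,11] min(19,10)*9=90 best=180 → r--
[2,10] min(19,18)*8=144 best=180 → r--
[2,9] min(19,11)*7=77 best=180 → r--
[2,8] min(19,15)*6=90 best=180 → r--
[2,7] min(19,15)*5=75 best=180 → r--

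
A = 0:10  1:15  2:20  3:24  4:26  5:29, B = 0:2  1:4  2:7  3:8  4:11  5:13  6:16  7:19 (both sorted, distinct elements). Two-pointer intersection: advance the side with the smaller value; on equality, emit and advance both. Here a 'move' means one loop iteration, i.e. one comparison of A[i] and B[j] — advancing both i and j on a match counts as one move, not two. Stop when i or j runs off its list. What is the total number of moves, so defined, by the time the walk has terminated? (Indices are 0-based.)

i=0 j=0: 10>2, j++
i=0 j=1: 10>4, j++
i=0 j=2: 10>7, j++
i=0 j=3: 10>8, j++
i=0 j=4: 10<11, i++
i=1 j=4: 15>11, j++
i=1 j=5: 15>13, j++
i=1 j=6: 15<16, i++
i=2 j=6: 20>16, j++
i=2 j=7: 20>19, j++

10 moves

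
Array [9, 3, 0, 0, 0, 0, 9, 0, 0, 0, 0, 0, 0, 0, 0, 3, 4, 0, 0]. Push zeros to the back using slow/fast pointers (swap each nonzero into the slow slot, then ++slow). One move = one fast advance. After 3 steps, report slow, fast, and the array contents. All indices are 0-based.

(s=0,f=0) a[fast]=9≠0 swap→a[0]=9 → slow++,fast++
(s=1,f=1) a[fast]=3≠0 swap→a[1]=3 → slow++,fast++
(s=2,f=2) a[fast]=0 → fast++

slow=2, fast=3, a=[9, 3, 0, 0, 0, 0, 9, 0, 0, 0, 0, 0, 0, 0, 0, 3, 4, 0, 0]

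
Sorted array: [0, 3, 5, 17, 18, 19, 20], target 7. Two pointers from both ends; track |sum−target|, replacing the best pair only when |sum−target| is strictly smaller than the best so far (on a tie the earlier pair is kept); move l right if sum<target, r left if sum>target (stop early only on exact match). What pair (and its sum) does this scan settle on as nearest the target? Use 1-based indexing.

pair (3, 5) with sum 8 (|Δ|=1)

[1,7] 0+20=20 d=13 * → r--
[1,6] 0+19=19 d=12 * → r--
[1,5] 0+18=18 d=11 * → r--
[1,4] 0+17=17 d=10 * → r--
[1,3] 0+5=5 d=2 * → l++
[2,3] 3+5=8 d=1 * → r--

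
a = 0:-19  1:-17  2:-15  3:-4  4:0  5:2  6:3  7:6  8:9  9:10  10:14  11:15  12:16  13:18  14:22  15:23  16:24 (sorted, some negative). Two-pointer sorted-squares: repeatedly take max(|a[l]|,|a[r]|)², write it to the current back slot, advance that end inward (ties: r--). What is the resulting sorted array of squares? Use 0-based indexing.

l=0 r=16: |-19|<=|24| out[16]=576, r--
l=0 r=15: |-19|<=|23| out[15]=529, r--
l=0 r=14: |-19|<=|22| out[14]=484, r--
l=0 r=13: |-19|>|18| out[13]=361, l++
l=1 r=13: |-17|<=|18| out[12]=324, r--
l=1 r=12: |-17|>|16| out[11]=289, l++
l=2 r=12: |-15|<=|16| out[10]=256, r--
l=2 r=11: |-15|<=|15| out[9]=225, r--
l=2 r=10: |-15|>|14| out[8]=225, l++
l=3 r=10: |-4|<=|14| out[7]=196, r--
l=3 r=9: |-4|<=|10| out[6]=100, r--
l=3 r=8: |-4|<=|9| out[5]=81, r--
l=3 r=7: |-4|<=|6| out[4]=36, r--
l=3 r=6: |-4|>|3| out[3]=16, l++
l=4 r=6: |0|<=|3| out[2]=9, r--
l=4 r=5: |0|<=|2| out[1]=4, r--
l=4 r=4: |0|<=|0| out[0]=0, r--

[0, 4, 9, 16, 36, 81, 100, 196, 225, 225, 256, 289, 324, 361, 484, 529, 576]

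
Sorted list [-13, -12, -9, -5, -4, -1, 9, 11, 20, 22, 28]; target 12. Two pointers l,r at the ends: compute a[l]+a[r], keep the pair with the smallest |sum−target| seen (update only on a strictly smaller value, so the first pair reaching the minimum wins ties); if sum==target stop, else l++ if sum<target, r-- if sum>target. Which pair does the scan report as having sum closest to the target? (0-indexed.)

pair (-9, 22) with sum 13 (|Δ|=1)

l=0 r=10: -13+28=15 d=3 *, r--
l=0 r=9: -13+22=9 d=3, l++
l=1 r=9: -12+22=10 d=2 *, l++
l=2 r=9: -9+22=13 d=1 *, r--
l=2 r=8: -9+20=11 d=1, l++
l=3 r=8: -5+20=15 d=3, r--
l=3 r=7: -5+11=6 d=6, l++
l=4 r=7: -4+11=7 d=5, l++
l=5 r=7: -1+11=10 d=2, l++
l=6 r=7: 9+11=20 d=8, r--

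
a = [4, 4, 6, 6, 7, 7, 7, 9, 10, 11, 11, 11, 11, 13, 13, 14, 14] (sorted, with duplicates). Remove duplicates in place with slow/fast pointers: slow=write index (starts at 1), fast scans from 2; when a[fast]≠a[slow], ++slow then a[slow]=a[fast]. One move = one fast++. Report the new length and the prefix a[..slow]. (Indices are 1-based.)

length 8; prefix = [4, 6, 7, 9, 10, 11, 13, 14]

slow=1 fast=2: a[fast]=4=a[slow] dup, fast++
slow=1 fast=3: a[fast]=6≠a[slow]=4 write a[2]=6, slow++,fast++
slow=2 fast=4: a[fast]=6=a[slow] dup, fast++
slow=2 fast=5: a[fast]=7≠a[slow]=6 write a[3]=7, slow++,fast++
slow=3 fast=6: a[fast]=7=a[slow] dup, fast++
slow=3 fast=7: a[fast]=7=a[slow] dup, fast++
slow=3 fast=8: a[fast]=9≠a[slow]=7 write a[4]=9, slow++,fast++
slow=4 fast=9: a[fast]=10≠a[slow]=9 write a[5]=10, slow++,fast++
slow=5 fast=10: a[fast]=11≠a[slow]=10 write a[6]=11, slow++,fast++
slow=6 fast=11: a[fast]=11=a[slow] dup, fast++
slow=6 fast=12: a[fast]=11=a[slow] dup, fast++
slow=6 fast=13: a[fast]=11=a[slow] dup, fast++
slow=6 fast=14: a[fast]=13≠a[slow]=11 write a[7]=13, slow++,fast++
slow=7 fast=15: a[fast]=13=a[slow] dup, fast++
slow=7 fast=16: a[fast]=14≠a[slow]=13 write a[8]=14, slow++,fast++
slow=8 fast=17: a[fast]=14=a[slow] dup, fast++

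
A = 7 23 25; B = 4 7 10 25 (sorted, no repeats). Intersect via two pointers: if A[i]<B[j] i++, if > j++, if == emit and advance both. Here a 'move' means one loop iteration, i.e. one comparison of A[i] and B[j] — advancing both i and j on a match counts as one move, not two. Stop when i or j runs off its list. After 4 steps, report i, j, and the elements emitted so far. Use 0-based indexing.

i=2, j=3, emitted=[7]

i=0 j=0: 7>4, j++
i=0 j=1: 7==7 emit, i++,j++
i=1 j=2: 23>10, j++
i=1 j=3: 23<25, i++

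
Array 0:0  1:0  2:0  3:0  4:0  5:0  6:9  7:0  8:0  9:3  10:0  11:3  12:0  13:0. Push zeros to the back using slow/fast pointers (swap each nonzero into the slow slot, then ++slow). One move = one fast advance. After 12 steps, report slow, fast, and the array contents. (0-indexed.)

slow=3, fast=12, a=[9, 3, 3, 0, 0, 0, 0, 0, 0, 0, 0, 0, 0, 0]

(s=0,f=0) a[fast]=0 → fast++
(s=0,f=1) a[fast]=0 → fast++
(s=0,f=2) a[fast]=0 → fast++
(s=0,f=3) a[fast]=0 → fast++
(s=0,f=4) a[fast]=0 → fast++
(s=0,f=5) a[fast]=0 → fast++
(s=0,f=6) a[fast]=9≠0 swap→a[0]=9 → slow++,fast++
(s=1,f=7) a[fast]=0 → fast++
(s=1,f=8) a[fast]=0 → fast++
(s=1,f=9) a[fast]=3≠0 swap→a[1]=3 → slow++,fast++
(s=2,f=10) a[fast]=0 → fast++
(s=2,f=11) a[fast]=3≠0 swap→a[2]=3 → slow++,fast++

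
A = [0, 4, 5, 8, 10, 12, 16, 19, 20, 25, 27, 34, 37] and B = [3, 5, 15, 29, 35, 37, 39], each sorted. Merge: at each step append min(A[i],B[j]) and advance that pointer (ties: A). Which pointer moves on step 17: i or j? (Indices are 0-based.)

j

i=0 j=0: A[i]=0<=B[j]=3 take 0, i++
i=1 j=0: A[i]=4>B[j]=3 take 3, j++
i=1 j=1: A[i]=4<=B[j]=5 take 4, i++
i=2 j=1: A[i]=5<=B[j]=5 take 5, i++
i=3 j=1: A[i]=8>B[j]=5 take 5, j++
i=3 j=2: A[i]=8<=B[j]=15 take 8, i++
i=4 j=2: A[i]=10<=B[j]=15 take 10, i++
i=5 j=2: A[i]=12<=B[j]=15 take 12, i++
i=6 j=2: A[i]=16>B[j]=15 take 15, j++
i=6 j=3: A[i]=16<=B[j]=29 take 16, i++
i=7 j=3: A[i]=19<=B[j]=29 take 19, i++
i=8 j=3: A[i]=20<=B[j]=29 take 20, i++
i=9 j=3: A[i]=25<=B[j]=29 take 25, i++
i=10 j=3: A[i]=27<=B[j]=29 take 27, i++
i=11 j=3: A[i]=34>B[j]=29 take 29, j++
i=11 j=4: A[i]=34<=B[j]=35 take 34, i++
i=12 j=4: A[i]=37>B[j]=35 take 35, j++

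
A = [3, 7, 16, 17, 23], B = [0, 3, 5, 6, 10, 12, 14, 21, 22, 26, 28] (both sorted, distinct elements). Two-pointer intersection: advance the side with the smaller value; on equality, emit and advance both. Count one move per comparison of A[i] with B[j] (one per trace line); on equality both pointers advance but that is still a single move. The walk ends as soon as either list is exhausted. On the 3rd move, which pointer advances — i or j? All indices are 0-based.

j

[i=0,j=0] 3>0 → j++
[i=0,j=1] 3==3 emit → i++,j++
[i=1,j=2] 7>5 → j++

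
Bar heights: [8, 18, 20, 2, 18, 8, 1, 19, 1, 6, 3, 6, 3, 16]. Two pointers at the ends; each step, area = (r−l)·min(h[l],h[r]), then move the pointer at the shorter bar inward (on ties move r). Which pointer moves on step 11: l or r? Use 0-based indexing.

[0,13] min(8,16)*13=104 best=104 * → l++
[1,13] min(18,16)*12=192 best=192 * → r--
[1,12] min(18,3)*11=33 best=192 → r--
[1,11] min(18,6)*10=60 best=192 → r--
[1,10] min(18,3)*9=27 best=192 → r--
[1,9] min(18,6)*8=48 best=192 → r--
[1,8] min(18,1)*7=7 best=192 → r--
[1,7] min(18,19)*6=108 best=192 → l++
[2,7] min(20,19)*5=95 best=192 → r--
[2,6] min(20,1)*4=4 best=192 → r--
[2,5] min(20,8)*3=24 best=192 → r--

r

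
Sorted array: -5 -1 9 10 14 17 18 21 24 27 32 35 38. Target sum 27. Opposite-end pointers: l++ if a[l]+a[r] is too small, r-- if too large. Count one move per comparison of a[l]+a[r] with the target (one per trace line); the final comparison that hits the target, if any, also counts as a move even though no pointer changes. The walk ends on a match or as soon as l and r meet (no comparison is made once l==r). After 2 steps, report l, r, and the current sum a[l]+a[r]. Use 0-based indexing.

l=0, r=10, sum=27

l=0 r=12: -5+38=33 >27, r--
l=0 r=11: -5+35=30 >27, r--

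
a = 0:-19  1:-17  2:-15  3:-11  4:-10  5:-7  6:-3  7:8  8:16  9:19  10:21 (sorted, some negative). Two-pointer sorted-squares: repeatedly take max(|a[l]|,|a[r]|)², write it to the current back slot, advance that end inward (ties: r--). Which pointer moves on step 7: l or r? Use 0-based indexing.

l

[0,10] |-19|<=|21| out[10]=441 → r--
[0,9] |-19|<=|19| out[9]=361 → r--
[0,8] |-19|>|16| out[8]=361 → l++
[1,8] |-17|>|16| out[7]=289 → l++
[2,8] |-15|<=|16| out[6]=256 → r--
[2,7] |-15|>|8| out[5]=225 → l++
[3,7] |-11|>|8| out[4]=121 → l++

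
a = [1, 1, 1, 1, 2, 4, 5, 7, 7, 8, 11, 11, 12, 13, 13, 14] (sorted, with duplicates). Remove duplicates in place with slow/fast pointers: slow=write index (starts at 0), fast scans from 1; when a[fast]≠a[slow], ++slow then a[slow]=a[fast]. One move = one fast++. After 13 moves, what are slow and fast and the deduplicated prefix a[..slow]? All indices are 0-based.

(s=0,f=1) a[fast]=1=a[slow] dup → fast++
(s=0,f=2) a[fast]=1=a[slow] dup → fast++
(s=0,f=3) a[fast]=1=a[slow] dup → fast++
(s=0,f=4) a[fast]=2≠a[slow]=1 write a[1]=2 → slow++,fast++
(s=1,f=5) a[fast]=4≠a[slow]=2 write a[2]=4 → slow++,fast++
(s=2,f=6) a[fast]=5≠a[slow]=4 write a[3]=5 → slow++,fast++
(s=3,f=7) a[fast]=7≠a[slow]=5 write a[4]=7 → slow++,fast++
(s=4,f=8) a[fast]=7=a[slow] dup → fast++
(s=4,f=9) a[fast]=8≠a[slow]=7 write a[5]=8 → slow++,fast++
(s=5,f=10) a[fast]=11≠a[slow]=8 write a[6]=11 → slow++,fast++
(s=6,f=11) a[fast]=11=a[slow] dup → fast++
(s=6,f=12) a[fast]=12≠a[slow]=11 write a[7]=12 → slow++,fast++
(s=7,f=13) a[fast]=13≠a[slow]=12 write a[8]=13 → slow++,fast++

slow=8, fast=14, prefix=[1, 2, 4, 5, 7, 8, 11, 12, 13]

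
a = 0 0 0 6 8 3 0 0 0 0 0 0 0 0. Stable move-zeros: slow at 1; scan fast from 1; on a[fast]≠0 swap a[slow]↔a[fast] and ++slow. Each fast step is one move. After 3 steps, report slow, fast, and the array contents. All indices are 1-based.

slow=1, fast=4, a=[0, 0, 0, 6, 8, 3, 0, 0, 0, 0, 0, 0, 0, 0]

slow=1 fast=1: a[fast]=0, fast++
slow=1 fast=2: a[fast]=0, fast++
slow=1 fast=3: a[fast]=0, fast++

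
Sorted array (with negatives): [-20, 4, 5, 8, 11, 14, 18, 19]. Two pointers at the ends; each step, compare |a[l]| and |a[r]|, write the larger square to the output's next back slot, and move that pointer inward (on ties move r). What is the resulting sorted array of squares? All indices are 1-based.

l=1 r=8: |-20|>|19| out[8]=400, l++
l=2 r=8: |4|<=|19| out[7]=361, r--
l=2 r=7: |4|<=|18| out[6]=324, r--
l=2 r=6: |4|<=|14| out[5]=196, r--
l=2 r=5: |4|<=|11| out[4]=121, r--
l=2 r=4: |4|<=|8| out[3]=64, r--
l=2 r=3: |4|<=|5| out[2]=25, r--
l=2 r=2: |4|<=|4| out[1]=16, r--

[16, 25, 64, 121, 196, 324, 361, 400]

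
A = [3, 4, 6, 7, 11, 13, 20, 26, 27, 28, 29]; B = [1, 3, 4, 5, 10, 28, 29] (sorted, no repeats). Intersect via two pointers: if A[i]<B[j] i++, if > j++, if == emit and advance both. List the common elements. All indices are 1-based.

i=1 j=1: 3>1, j++
i=1 j=2: 3==3 emit, i++,j++
i=2 j=3: 4==4 emit, i++,j++
i=3 j=4: 6>5, j++
i=3 j=5: 6<10, i++
i=4 j=5: 7<10, i++
i=5 j=5: 11>10, j++
i=5 j=6: 11<28, i++
i=6 j=6: 13<28, i++
i=7 j=6: 20<28, i++
i=8 j=6: 26<28, i++
i=9 j=6: 27<28, i++
i=10 j=6: 28==28 emit, i++,j++
i=11 j=7: 29==29 emit, i++,j++

intersection = [3, 4, 28, 29]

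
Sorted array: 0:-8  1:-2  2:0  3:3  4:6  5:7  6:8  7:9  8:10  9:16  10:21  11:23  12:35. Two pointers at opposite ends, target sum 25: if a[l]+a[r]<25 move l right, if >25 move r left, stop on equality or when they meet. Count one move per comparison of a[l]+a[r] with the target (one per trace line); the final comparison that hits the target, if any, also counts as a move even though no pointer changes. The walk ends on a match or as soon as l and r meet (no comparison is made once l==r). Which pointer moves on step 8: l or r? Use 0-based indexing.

l

[0,12] -8+35=27 >25 → r--
[0,11] -8+23=15 <25 → l++
[1,11] -2+23=21 <25 → l++
[2,11] 0+23=23 <25 → l++
[3,11] 3+23=26 >25 → r--
[3,10] 3+21=24 <25 → l++
[4,10] 6+21=27 >25 → r--
[4,9] 6+16=22 <25 → l++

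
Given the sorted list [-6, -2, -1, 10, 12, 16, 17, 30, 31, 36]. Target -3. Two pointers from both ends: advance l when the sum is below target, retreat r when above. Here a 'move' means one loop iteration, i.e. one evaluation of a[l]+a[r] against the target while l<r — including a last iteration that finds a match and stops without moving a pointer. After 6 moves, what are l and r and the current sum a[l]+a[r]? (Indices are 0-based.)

l=0, r=3, sum=4

l=0 r=9: -6+36=30 >-3, r--
l=0 r=8: -6+31=25 >-3, r--
l=0 r=7: -6+30=24 >-3, r--
l=0 r=6: -6+17=11 >-3, r--
l=0 r=5: -6+16=10 >-3, r--
l=0 r=4: -6+12=6 >-3, r--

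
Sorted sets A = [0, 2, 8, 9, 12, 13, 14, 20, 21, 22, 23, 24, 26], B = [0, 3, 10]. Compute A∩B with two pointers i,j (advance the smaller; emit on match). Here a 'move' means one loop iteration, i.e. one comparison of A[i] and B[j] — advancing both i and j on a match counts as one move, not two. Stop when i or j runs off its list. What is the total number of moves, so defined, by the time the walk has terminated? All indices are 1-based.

6 moves

[i=1,j=1] 0==0 emit → i++,j++
[i=2,j=2] 2<3 → i++
[i=3,j=2] 8>3 → j++
[i=3,j=3] 8<10 → i++
[i=4,j=3] 9<10 → i++
[i=5,j=3] 12>10 → j++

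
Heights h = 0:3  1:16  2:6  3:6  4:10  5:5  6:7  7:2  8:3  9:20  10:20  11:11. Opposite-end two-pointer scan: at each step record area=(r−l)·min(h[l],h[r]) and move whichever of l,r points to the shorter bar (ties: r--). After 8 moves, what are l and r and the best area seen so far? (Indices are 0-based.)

[0,11] min(3,11)*11=33 best=33 * → l++
[1,11] min(16,11)*10=110 best=110 * → r--
[1,10] min(16,20)*9=144 best=144 * → l++
[2,10] min(6,20)*8=48 best=144 → l++
[3,10] min(6,20)*7=42 best=144 → l++
[4,10] min(10,20)*6=60 best=144 → l++
[5,10] min(5,20)*5=25 best=144 → l++
[6,10] min(7,20)*4=28 best=144 → l++

l=7, r=10, best area=144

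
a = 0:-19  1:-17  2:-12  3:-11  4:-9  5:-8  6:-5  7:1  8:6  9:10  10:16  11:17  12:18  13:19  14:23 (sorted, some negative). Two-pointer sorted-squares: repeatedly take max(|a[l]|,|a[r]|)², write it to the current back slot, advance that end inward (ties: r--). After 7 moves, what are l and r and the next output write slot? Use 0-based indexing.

[0,14] |-19|<=|23| out[14]=529 → r--
[0,13] |-19|<=|19| out[13]=361 → r--
[0,12] |-19|>|18| out[12]=361 → l++
[1,12] |-17|<=|18| out[11]=324 → r--
[1,11] |-17|<=|17| out[10]=289 → r--
[1,10] |-17|>|16| out[9]=289 → l++
[2,10] |-12|<=|16| out[8]=256 → r--

l=2, r=9, next write slot=7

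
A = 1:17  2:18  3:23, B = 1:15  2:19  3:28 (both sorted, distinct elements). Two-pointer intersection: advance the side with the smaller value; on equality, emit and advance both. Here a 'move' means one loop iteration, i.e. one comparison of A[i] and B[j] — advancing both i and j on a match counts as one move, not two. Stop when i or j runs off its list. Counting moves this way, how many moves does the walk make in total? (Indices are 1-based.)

i=1 j=1: 17>15, j++
i=1 j=2: 17<19, i++
i=2 j=2: 18<19, i++
i=3 j=2: 23>19, j++
i=3 j=3: 23<28, i++

5 moves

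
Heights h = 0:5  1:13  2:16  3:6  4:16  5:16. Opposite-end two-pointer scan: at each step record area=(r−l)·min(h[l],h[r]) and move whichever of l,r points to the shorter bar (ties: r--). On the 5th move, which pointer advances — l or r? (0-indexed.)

l=0 r=5: min(5,16)*5=25 best=25 *, l++
l=1 r=5: min(13,16)*4=52 best=52 *, l++
l=2 r=5: min(16,16)*3=48 best=52, r--
l=2 r=4: min(16,16)*2=32 best=52, r--
l=2 r=3: min(16,6)*1=6 best=52, r--

r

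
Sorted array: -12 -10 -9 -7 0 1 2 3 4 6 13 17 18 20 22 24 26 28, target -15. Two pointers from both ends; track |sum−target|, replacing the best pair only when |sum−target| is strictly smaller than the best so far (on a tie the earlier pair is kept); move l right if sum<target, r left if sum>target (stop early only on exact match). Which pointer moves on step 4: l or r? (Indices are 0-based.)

l=0 r=17: -12+28=16 d=31 *, r--
l=0 r=16: -12+26=14 d=29 *, r--
l=0 r=15: -12+24=12 d=27 *, r--
l=0 r=14: -12+22=10 d=25 *, r--

r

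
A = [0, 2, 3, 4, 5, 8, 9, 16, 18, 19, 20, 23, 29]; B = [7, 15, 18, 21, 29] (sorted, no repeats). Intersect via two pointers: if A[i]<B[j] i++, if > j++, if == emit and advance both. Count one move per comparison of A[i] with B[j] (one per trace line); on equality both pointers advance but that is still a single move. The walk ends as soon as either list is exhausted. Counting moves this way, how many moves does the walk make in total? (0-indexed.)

[i=0,j=0] 0<7 → i++
[i=1,j=0] 2<7 → i++
[i=2,j=0] 3<7 → i++
[i=3,j=0] 4<7 → i++
[i=4,j=0] 5<7 → i++
[i=5,j=0] 8>7 → j++
[i=5,j=1] 8<15 → i++
[i=6,j=1] 9<15 → i++
[i=7,j=1] 16>15 → j++
[i=7,j=2] 16<18 → i++
[i=8,j=2] 18==18 emit → i++,j++
[i=9,j=3] 19<21 → i++
[i=10,j=3] 20<21 → i++
[i=11,j=3] 23>21 → j++
[i=11,j=4] 23<29 → i++
[i=12,j=4] 29==29 emit → i++,j++

16 moves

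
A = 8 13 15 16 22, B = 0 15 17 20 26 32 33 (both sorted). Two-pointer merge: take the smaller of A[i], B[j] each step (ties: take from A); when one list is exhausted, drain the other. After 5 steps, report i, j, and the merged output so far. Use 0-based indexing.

i=3, j=2, merged so far=[0, 8, 13, 15, 15]

i=0 j=0: A[i]=8>B[j]=0 take 0, j++
i=0 j=1: A[i]=8<=B[j]=15 take 8, i++
i=1 j=1: A[i]=13<=B[j]=15 take 13, i++
i=2 j=1: A[i]=15<=B[j]=15 take 15, i++
i=3 j=1: A[i]=16>B[j]=15 take 15, j++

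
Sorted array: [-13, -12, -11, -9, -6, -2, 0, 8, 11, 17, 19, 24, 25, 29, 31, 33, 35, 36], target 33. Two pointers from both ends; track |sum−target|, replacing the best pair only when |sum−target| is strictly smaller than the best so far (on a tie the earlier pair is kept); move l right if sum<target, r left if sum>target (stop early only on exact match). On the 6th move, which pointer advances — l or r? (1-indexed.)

r

[1,18] -13+36=23 d=10 * → l++
[2,18] -12+36=24 d=9 * → l++
[3,18] -11+36=25 d=8 * → l++
[4,18] -9+36=27 d=6 * → l++
[5,18] -6+36=30 d=3 * → l++
[6,18] -2+36=34 d=1 * → r--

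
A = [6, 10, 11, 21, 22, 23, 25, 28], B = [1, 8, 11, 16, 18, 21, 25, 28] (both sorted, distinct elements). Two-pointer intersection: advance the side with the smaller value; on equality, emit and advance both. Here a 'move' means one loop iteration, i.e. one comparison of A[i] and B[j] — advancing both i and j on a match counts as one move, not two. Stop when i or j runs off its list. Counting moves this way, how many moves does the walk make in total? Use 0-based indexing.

[i=0,j=0] 6>1 → j++
[i=0,j=1] 6<8 → i++
[i=1,j=1] 10>8 → j++
[i=1,j=2] 10<11 → i++
[i=2,j=2] 11==11 emit → i++,j++
[i=3,j=3] 21>16 → j++
[i=3,j=4] 21>18 → j++
[i=3,j=5] 21==21 emit → i++,j++
[i=4,j=6] 22<25 → i++
[i=5,j=6] 23<25 → i++
[i=6,j=6] 25==25 emit → i++,j++
[i=7,j=7] 28==28 emit → i++,j++

12 moves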